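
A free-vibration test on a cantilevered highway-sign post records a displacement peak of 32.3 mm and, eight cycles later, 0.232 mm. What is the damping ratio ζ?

0.0977

Logarithmic decrement δ = (1/n)·ln(x₀/x_n) = (1/8)·ln(32.3/0.232) = (1/8)·ln(139.2) = 0.6170.
ζ = δ/√(4π² + δ²) = 0.6170/√(39.48 + 0.381) = 0.6170/6.313 = 0.09773.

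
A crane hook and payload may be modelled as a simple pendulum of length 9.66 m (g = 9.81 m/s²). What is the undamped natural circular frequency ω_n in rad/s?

1.01 rad/s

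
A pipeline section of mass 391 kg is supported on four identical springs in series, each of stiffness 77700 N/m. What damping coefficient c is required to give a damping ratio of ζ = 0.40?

2200 N·s/m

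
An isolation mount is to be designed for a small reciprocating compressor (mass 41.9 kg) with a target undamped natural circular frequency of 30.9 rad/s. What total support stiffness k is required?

40000 N/m

k = m·ω_n² = 41.9 × 30.90² = 41.9 × 954.8 = 40010 N/m.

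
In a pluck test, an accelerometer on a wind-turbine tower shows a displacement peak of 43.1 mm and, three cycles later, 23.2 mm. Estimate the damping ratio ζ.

Logarithmic decrement δ = (1/n)·ln(x₀/x_n) = (1/3)·ln(43.1/23.2) = (1/3)·ln(1.858) = 0.2065.
ζ = δ/√(4π² + δ²) = 0.2065/√(39.48 + 0.0426) = 0.2065/6.287 = 0.03284.

0.0328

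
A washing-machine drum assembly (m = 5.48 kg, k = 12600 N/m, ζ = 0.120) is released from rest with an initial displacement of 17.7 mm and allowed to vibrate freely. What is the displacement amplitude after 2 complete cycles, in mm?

Logarithmic decrement δ = 2πζ/√(1 − ζ²) = 2π × 0.1200/√(1 − 0.0144) = 0.7595.
After n cycles, x_n/x₀ = e^(−nδ), so x_2 = 17.7 × e^(−2 × 0.7595) = 17.7 × 0.2189 = 3.875 mm.

3.88 mm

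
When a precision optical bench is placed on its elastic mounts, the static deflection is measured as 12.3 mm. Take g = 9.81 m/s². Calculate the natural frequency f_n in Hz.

4.49 Hz

ω_n = √(g/δ_st) = √(9.81/0.0123) = √797.6 = 28.24 rad/s.
f_n = ω_n/(2π) = 28.24/6.283 = 4.495 Hz.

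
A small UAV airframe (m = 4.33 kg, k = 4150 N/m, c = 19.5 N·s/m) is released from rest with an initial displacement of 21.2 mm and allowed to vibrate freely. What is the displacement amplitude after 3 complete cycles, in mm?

ζ = c/(2√(km)) = 19.5/(2√(4150 × 4.33)) = 19.5/268.1 = 0.07273.
Logarithmic decrement δ = 2πζ/√(1 − ζ²) = 2π × 0.07273/√(1 − 0.00529) = 0.4582.
After n cycles, x_n/x₀ = e^(−nδ), so x_3 = 21.2 × e^(−3 × 0.4582) = 21.2 × 0.2529 = 5.362 mm.

5.36 mm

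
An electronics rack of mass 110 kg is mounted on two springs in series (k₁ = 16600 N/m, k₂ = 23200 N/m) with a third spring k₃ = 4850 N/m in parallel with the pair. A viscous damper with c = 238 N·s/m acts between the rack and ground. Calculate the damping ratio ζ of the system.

0.0941

Series pair: k_s = k₁k₂/(k₁+k₂) = (16600)(23200)/(16600 + 23200) = 9676 N/m. In parallel with k₃: k_eq = 9676 + 4850 = 14530 N/m.
ω_n = √(k_eq/m) = √(14530/110) = 11.49 rad/s.
Critical damping c_c = 2√(k_eq·m) = 2√(14530 × 110) = 2528 N·s/m, so ζ = c/c_c = 238/2528 = 0.09414.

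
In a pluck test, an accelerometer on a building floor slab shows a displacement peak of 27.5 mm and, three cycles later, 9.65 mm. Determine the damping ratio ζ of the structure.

0.0555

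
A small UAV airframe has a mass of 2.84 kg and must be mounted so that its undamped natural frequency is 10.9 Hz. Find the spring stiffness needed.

13300 N/m

ω_n = 2πf_n = 2π × 10.9 = 68.49 rad/s.
k = m·ω_n² = 2.84 × 68.49² = 2.84 × 4690 = 13320 N/m.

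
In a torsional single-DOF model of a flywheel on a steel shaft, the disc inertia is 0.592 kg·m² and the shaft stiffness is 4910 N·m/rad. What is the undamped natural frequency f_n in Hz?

14.5 Hz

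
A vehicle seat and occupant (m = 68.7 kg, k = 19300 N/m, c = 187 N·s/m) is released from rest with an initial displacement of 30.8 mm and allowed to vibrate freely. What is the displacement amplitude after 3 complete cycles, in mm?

6.63 mm

ζ = c/(2√(km)) = 187/(2√(19300 × 68.7)) = 187/2303 = 0.08120.
Logarithmic decrement δ = 2πζ/√(1 − ζ²) = 2π × 0.08120/√(1 − 0.00659) = 0.5119.
After n cycles, x_n/x₀ = e^(−nδ), so x_3 = 30.8 × e^(−3 × 0.5119) = 30.8 × 0.2153 = 6.632 mm.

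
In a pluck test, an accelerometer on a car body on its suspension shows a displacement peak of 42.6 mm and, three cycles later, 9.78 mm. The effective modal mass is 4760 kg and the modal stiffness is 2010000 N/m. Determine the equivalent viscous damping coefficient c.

15200 N·s/m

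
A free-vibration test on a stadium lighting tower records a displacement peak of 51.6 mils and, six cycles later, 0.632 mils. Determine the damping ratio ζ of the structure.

Logarithmic decrement δ = (1/n)·ln(x₀/x_n) = (1/6)·ln(51.6/0.632) = (1/6)·ln(81.65) = 0.7337.
ζ = δ/√(4π² + δ²) = 0.7337/√(39.48 + 0.538) = 0.7337/6.326 = 0.1160.

0.116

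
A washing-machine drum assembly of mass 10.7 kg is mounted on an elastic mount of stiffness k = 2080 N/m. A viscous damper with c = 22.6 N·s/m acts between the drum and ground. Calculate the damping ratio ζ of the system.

ω_n = √(k/m) = √(2080/10.7) = 13.94 rad/s.
Critical damping c_c = 2√(k·m) = 2√(2080 × 10.7) = 298.4 N·s/m, so ζ = c/c_c = 22.6/298.4 = 0.07575.

0.0757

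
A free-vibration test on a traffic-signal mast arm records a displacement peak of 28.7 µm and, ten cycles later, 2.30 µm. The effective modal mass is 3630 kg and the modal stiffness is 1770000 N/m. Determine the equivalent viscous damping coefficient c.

Logarithmic decrement δ = (1/n)·ln(x₀/x_n) = (1/10)·ln(28.7/2.30) = (1/10)·ln(12.48) = 0.2524.
ζ = δ/√(4π² + δ²) = 0.2524/√(39.48 + 0.0637) = 0.2524/6.288 = 0.04014.
c = ζ · 2√(km) = 0.04014 × 2√(1770000 × 3630) = 0.04014 × 160300 = 6435 N·s/m.

6430 N·s/m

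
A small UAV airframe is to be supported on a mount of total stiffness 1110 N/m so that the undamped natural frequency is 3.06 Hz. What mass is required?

ω_n = 2πf_n = 2π × 3.06 = 19.23 rad/s.
m = k/ω_n² = 1110/19.23² = 1110/369.7 = 3.003 kg.

3.00 kg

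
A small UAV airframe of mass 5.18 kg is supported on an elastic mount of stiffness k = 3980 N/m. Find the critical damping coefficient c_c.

287 N·s/m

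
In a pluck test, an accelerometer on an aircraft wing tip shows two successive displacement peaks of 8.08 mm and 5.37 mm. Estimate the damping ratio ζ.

Logarithmic decrement δ = (1/n)·ln(x₀/x_n) = (1/1)·ln(8.08/5.37) = (1/1)·ln(1.505) = 0.4086.
ζ = δ/√(4π² + δ²) = 0.4086/√(39.48 + 0.167) = 0.4086/6.296 = 0.06489.

0.0649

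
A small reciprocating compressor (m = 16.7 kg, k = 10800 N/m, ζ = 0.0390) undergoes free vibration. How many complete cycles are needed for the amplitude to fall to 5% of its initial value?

13 cycles

Logarithmic decrement δ = 2πζ/√(1 − ζ²) = 2π × 0.03900/√(1 − 0.00152) = 0.2452.
x_n/x₀ = e^(−nδ) ≤ 0.05; take ln: n ≥ ln(1/0.05)/δ = 2.996/0.2452 = 12.22.
So 13 complete cycles are required.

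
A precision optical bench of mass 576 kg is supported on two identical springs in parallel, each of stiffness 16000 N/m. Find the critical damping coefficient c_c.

8590 N·s/m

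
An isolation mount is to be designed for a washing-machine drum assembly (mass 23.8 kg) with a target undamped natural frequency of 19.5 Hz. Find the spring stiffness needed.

357000 N/m

ω_n = 2πf_n = 2π × 19.5 = 122.5 rad/s.
k = m·ω_n² = 23.8 × 122.5² = 23.8 × 15010 = 357300 N/m.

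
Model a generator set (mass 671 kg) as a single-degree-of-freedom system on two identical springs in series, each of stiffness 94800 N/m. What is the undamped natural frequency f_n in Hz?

1.34 Hz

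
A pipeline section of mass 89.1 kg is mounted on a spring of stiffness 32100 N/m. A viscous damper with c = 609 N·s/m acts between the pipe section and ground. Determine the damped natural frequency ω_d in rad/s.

18.7 rad/s

ω_n = √(k/m) = √(32100/89.1) = 18.98 rad/s.
Critical damping c_c = 2√(k·m) = 2√(32100 × 89.1) = 3382 N·s/m, so ζ = c/c_c = 609/3382 = 0.1801.
ω_d = ω_n√(1 − ζ²) = 18.98 × √(1 − 0.0324) = 18.67 rad/s.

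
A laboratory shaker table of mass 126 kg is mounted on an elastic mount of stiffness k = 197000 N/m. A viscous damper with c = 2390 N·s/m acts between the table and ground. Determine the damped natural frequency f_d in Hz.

ω_n = √(k/m) = √(197000/126) = 39.54 rad/s.
Critical damping c_c = 2√(k·m) = 2√(197000 × 126) = 9964 N·s/m, so ζ = c/c_c = 2390/9964 = 0.2399.
ω_d = ω_n√(1 − ζ²) = 39.54 × √(1 − 0.0575) = 38.39 rad/s.
f_d = ω_d/(2π) = 6.109 Hz.

6.11 Hz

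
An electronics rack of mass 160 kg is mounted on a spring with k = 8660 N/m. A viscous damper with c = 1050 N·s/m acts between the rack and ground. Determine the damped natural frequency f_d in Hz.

1.05 Hz

ω_n = √(k/m) = √(8660/160) = 7.357 rad/s.
Critical damping c_c = 2√(k·m) = 2√(8660 × 160) = 2354 N·s/m, so ζ = c/c_c = 1050/2354 = 0.4460.
ω_d = ω_n√(1 − ζ²) = 7.357 × √(1 − 0.199) = 6.585 rad/s.
f_d = ω_d/(2π) = 1.048 Hz.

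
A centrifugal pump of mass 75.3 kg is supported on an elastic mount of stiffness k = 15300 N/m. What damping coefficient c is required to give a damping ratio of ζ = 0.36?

773 N·s/m

c_c = 2√(k·m) = 2√(15300 × 75.3) = 2147 N·s/m.
c = ζ·c_c = 0.36 × 2147 = 772.8 N·s/m.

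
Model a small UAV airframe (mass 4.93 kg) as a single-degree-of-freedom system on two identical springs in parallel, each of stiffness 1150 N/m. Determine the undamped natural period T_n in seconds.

0.291 s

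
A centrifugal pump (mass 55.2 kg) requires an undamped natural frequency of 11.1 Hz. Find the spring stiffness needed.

269000 N/m

ω_n = 2πf_n = 2π × 11.1 = 69.74 rad/s.
k = m·ω_n² = 55.2 × 69.74² = 55.2 × 4864 = 268500 N/m.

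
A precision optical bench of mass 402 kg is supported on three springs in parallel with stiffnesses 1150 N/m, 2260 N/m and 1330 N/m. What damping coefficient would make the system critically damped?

2760 N·s/m

Parallel springs add: k_eq = 1150 + 2260 + 1330 = 4740 N/m.
c_c = 2√(k_eq·m) = 2√(4740 × 402) = 2 × 1380 = 2761 N·s/m.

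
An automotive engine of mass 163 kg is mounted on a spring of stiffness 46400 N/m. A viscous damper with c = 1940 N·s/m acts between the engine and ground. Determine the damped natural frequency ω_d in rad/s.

ω_n = √(k/m) = √(46400/163) = 16.87 rad/s.
Critical damping c_c = 2√(k·m) = 2√(46400 × 163) = 5500 N·s/m, so ζ = c/c_c = 1940/5500 = 0.3527.
ω_d = ω_n√(1 − ζ²) = 16.87 × √(1 − 0.124) = 15.79 rad/s.

15.8 rad/s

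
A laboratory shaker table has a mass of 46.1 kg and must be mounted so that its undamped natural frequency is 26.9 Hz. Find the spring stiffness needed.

1320000 N/m

ω_n = 2πf_n = 2π × 26.9 = 169.0 rad/s.
k = m·ω_n² = 46.1 × 169.0² = 46.1 × 28570 = 1317000 N/m.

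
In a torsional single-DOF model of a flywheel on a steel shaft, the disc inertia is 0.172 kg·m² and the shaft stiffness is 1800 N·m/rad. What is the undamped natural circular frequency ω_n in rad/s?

ω_n = √(k_t/J) = √(1800/0.172) = √10470 = 102.3 rad/s.

102 rad/s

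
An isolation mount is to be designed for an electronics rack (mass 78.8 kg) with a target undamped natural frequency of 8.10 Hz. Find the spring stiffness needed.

ω_n = 2πf_n = 2π × 8.10 = 50.89 rad/s.
k = m·ω_n² = 78.8 × 50.89² = 78.8 × 2590 = 204100 N/m.

204000 N/m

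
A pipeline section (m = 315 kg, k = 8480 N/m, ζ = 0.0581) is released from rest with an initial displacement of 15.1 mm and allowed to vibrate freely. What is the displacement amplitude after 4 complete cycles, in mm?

Logarithmic decrement δ = 2πζ/√(1 − ζ²) = 2π × 0.05810/√(1 − 0.00338) = 0.3657.
After n cycles, x_n/x₀ = e^(−nδ), so x_4 = 15.1 × e^(−4 × 0.3657) = 15.1 × 0.2316 = 3.497 mm.

3.50 mm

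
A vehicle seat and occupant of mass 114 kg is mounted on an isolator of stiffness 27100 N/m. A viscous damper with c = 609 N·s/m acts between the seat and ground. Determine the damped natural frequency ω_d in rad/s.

ω_n = √(k/m) = √(27100/114) = 15.42 rad/s.
Critical damping c_c = 2√(k·m) = 2√(27100 × 114) = 3515 N·s/m, so ζ = c/c_c = 609/3515 = 0.1732.
ω_d = ω_n√(1 − ζ²) = 15.42 × √(1 − 0.0300) = 15.19 rad/s.

15.2 rad/s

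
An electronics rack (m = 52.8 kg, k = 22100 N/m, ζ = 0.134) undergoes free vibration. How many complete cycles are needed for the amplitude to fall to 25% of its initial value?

2 cycles

Logarithmic decrement δ = 2πζ/√(1 − ζ²) = 2π × 0.1340/√(1 − 0.0180) = 0.8496.
x_n/x₀ = e^(−nδ) ≤ 0.25; take ln: n ≥ ln(1/0.25)/δ = 1.386/0.8496 = 1.632.
So 2 complete cycles are required.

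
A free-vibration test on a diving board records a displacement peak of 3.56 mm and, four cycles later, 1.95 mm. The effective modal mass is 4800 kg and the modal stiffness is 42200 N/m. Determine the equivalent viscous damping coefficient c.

Logarithmic decrement δ = (1/n)·ln(x₀/x_n) = (1/4)·ln(3.56/1.95) = (1/4)·ln(1.826) = 0.1505.
ζ = δ/√(4π² + δ²) = 0.1505/√(39.48 + 0.0226) = 0.1505/6.285 = 0.02394.
c = ζ · 2√(km) = 0.02394 × 2√(42200 × 4800) = 0.02394 × 28460 = 681.5 N·s/m.

682 N·s/m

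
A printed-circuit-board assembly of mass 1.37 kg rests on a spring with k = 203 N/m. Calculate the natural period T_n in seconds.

0.516 s

ω_n = √(k/m) = √(203.0/1.37) = √148.2 = 12.17 rad/s.
T_n = 2π/ω_n = 6.283/12.17 = 0.5162 s.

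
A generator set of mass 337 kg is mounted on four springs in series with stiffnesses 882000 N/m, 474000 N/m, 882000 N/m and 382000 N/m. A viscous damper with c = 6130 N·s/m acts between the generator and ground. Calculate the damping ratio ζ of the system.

Series springs: 1/k_eq = 1/882000 + 1/474000 + 1/882000 + 1/382000 = 6.995×10^-6, so k_eq = 143000 N/m.
ω_n = √(k_eq/m) = √(143000/337) = 20.60 rad/s.
Critical damping c_c = 2√(k_eq·m) = 2√(143000 × 337) = 13880 N·s/m, so ζ = c/c_c = 6130/13880 = 0.4416.

0.442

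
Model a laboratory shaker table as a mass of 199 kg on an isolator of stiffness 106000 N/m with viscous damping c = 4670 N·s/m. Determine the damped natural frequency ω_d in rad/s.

19.9 rad/s

ω_n = √(k/m) = √(106000/199) = 23.08 rad/s.
Critical damping c_c = 2√(k·m) = 2√(106000 × 199) = 9186 N·s/m, so ζ = c/c_c = 4670/9186 = 0.5084.
ω_d = ω_n√(1 − ζ²) = 23.08 × √(1 − 0.258) = 19.87 rad/s.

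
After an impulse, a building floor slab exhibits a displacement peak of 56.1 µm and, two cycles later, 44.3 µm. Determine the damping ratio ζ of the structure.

Logarithmic decrement δ = (1/n)·ln(x₀/x_n) = (1/2)·ln(56.1/44.3) = (1/2)·ln(1.266) = 0.1181.
ζ = δ/√(4π² + δ²) = 0.1181/√(39.48 + 0.0139) = 0.1181/6.284 = 0.01879.

0.0188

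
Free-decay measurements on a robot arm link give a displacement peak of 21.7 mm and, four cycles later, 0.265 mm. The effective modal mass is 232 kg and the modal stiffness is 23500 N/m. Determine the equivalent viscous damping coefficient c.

Logarithmic decrement δ = (1/n)·ln(x₀/x_n) = (1/4)·ln(21.7/0.265) = (1/4)·ln(81.89) = 1.101.
ζ = δ/√(4π² + δ²) = 1.101/√(39.48 + 1.21) = 1.101/6.379 = 0.1727.
c = ζ · 2√(km) = 0.1727 × 2√(23500 × 232) = 0.1727 × 4670 = 806.3 N·s/m.

806 N·s/m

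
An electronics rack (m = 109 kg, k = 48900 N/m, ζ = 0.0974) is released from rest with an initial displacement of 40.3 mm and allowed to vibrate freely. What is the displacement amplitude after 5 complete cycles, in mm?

1.86 mm

Logarithmic decrement δ = 2πζ/√(1 − ζ²) = 2π × 0.09740/√(1 − 0.00949) = 0.6149.
After n cycles, x_n/x₀ = e^(−nδ), so x_5 = 40.3 × e^(−5 × 0.6149) = 40.3 × 0.04621 = 1.862 mm.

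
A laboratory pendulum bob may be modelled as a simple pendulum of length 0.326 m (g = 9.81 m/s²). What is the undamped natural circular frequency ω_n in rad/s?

5.49 rad/s

For a simple pendulum ω_n = √(g/L) = √(9.81/0.326) = √30.09 = 5.486 rad/s.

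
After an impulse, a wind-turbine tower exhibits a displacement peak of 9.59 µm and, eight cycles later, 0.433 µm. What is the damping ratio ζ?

0.0615

Logarithmic decrement δ = (1/n)·ln(x₀/x_n) = (1/8)·ln(9.59/0.433) = (1/8)·ln(22.15) = 0.3872.
ζ = δ/√(4π² + δ²) = 0.3872/√(39.48 + 0.150) = 0.3872/6.295 = 0.06151.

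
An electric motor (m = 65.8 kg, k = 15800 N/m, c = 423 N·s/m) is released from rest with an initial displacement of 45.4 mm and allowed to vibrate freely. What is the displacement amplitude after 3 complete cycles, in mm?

0.834 mm

ζ = c/(2√(km)) = 423/(2√(15800 × 65.8)) = 423/2039 = 0.2074.
Logarithmic decrement δ = 2πζ/√(1 − ζ²) = 2π × 0.2074/√(1 − 0.0430) = 1.332.
After n cycles, x_n/x₀ = e^(−nδ), so x_3 = 45.4 × e^(−3 × 1.332) = 45.4 × 0.01837 = 0.8341 mm.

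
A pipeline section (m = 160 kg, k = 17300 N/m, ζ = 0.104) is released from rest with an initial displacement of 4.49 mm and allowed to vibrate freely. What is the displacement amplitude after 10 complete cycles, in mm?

Logarithmic decrement δ = 2πζ/√(1 − ζ²) = 2π × 0.1040/√(1 − 0.0108) = 0.6570.
After n cycles, x_n/x₀ = e^(−nδ), so x_10 = 4.49 × e^(−10 × 0.6570) = 4.49 × 0.001402 = 0.006293 mm.

0.00629 mm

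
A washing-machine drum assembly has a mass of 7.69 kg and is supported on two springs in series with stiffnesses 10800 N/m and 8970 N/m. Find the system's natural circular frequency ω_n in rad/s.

Series springs: 1/k_eq = 1/10800 + 1/8970 = 0.0002041, so k_eq = 4900 N/m.
ω_n = √(k_eq/m) = √(4900/7.69) = √637.2 = 25.24 rad/s.

25.2 rad/s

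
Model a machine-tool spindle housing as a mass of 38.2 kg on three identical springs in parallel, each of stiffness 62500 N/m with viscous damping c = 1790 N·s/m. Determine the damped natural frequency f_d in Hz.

Parallel springs add: k_eq = 3 × 62500 = 187500 N/m.
ω_n = √(k_eq/m) = √(187500/38.2) = 70.06 rad/s.
Critical damping c_c = 2√(k_eq·m) = 2√(187500 × 38.2) = 5353 N·s/m, so ζ = c/c_c = 1790/5353 = 0.3344.
ω_d = ω_n√(1 − ζ²) = 70.06 × √(1 − 0.112) = 66.03 rad/s.
f_d = ω_d/(2π) = 10.51 Hz.

10.5 Hz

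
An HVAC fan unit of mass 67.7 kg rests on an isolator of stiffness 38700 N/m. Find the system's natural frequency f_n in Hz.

ω_n = √(k/m) = √(38700/67.7) = √571.6 = 23.91 rad/s.
f_n = ω_n/(2π) = 23.91/6.283 = 3.805 Hz.

3.81 Hz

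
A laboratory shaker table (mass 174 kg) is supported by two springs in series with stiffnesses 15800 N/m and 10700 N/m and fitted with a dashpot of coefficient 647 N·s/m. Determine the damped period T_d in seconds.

Series springs: 1/k_eq = 1/15800 + 1/10700 = 0.0001567, so k_eq = 6380 N/m.
ω_n = √(k_eq/m) = √(6380/174) = 6.055 rad/s.
Critical damping c_c = 2√(k_eq·m) = 2√(6380 × 174) = 2107 N·s/m, so ζ = c/c_c = 647/2107 = 0.3070.
ω_d = ω_n√(1 − ζ²) = 6.055 × √(1 − 0.0943) = 5.763 rad/s.
T_d = 2π/ω_d = 1.090 s.

1.09 s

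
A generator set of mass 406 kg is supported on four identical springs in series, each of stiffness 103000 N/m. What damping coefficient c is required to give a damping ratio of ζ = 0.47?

Series springs: 1/k_eq = 4/103000, so k_eq = 103000/4 = 25750 N/m.
c_c = 2√(k_eq·m) = 2√(25750 × 406) = 6467 N·s/m.
c = ζ·c_c = 0.47 × 6467 = 3039 N·s/m.

3040 N·s/m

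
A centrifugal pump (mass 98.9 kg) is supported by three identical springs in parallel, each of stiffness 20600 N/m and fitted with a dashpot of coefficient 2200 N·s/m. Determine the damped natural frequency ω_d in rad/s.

Parallel springs add: k_eq = 3 × 20600 = 61800 N/m.
ω_n = √(k_eq/m) = √(61800/98.9) = 25.00 rad/s.
Critical damping c_c = 2√(k_eq·m) = 2√(61800 × 98.9) = 4944 N·s/m, so ζ = c/c_c = 2200/4944 = 0.4449.
ω_d = ω_n√(1 − ζ²) = 25.00 × √(1 − 0.198) = 22.39 rad/s.

22.4 rad/s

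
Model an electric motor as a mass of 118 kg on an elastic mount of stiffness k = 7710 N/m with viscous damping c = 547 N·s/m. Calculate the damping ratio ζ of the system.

ω_n = √(k/m) = √(7710/118) = 8.083 rad/s.
Critical damping c_c = 2√(k·m) = 2√(7710 × 118) = 1908 N·s/m, so ζ = c/c_c = 547/1908 = 0.2867.

0.287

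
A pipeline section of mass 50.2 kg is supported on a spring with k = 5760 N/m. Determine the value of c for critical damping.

c_c = 2√(k·m) = 2√(5760 × 50.2) = 2 × 537.7 = 1075 N·s/m.

1080 N·s/m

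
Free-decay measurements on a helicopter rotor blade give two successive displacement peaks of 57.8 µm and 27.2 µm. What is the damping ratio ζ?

0.119

Logarithmic decrement δ = (1/n)·ln(x₀/x_n) = (1/1)·ln(57.8/27.2) = (1/1)·ln(2.125) = 0.7538.
ζ = δ/√(4π² + δ²) = 0.7538/√(39.48 + 0.568) = 0.7538/6.328 = 0.1191.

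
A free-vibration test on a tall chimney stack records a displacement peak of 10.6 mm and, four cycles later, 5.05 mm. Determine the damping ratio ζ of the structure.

Logarithmic decrement δ = (1/n)·ln(x₀/x_n) = (1/4)·ln(10.6/5.05) = (1/4)·ln(2.099) = 0.1854.
ζ = δ/√(4π² + δ²) = 0.1854/√(39.48 + 0.0344) = 0.1854/6.286 = 0.02949.

0.0295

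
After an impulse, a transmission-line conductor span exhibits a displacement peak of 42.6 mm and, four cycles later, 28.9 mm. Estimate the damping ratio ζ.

Logarithmic decrement δ = (1/n)·ln(x₀/x_n) = (1/4)·ln(42.6/28.9) = (1/4)·ln(1.474) = 0.09700.
ζ = δ/√(4π² + δ²) = 0.09700/√(39.48 + 0.00941) = 0.09700/6.284 = 0.01544.

0.0154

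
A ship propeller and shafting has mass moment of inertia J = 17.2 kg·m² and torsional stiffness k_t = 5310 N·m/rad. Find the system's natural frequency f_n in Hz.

2.80 Hz

ω_n = √(k_t/J) = √(5310/17.2) = √308.7 = 17.57 rad/s.
f_n = ω_n/(2π) = 17.57/6.283 = 2.796 Hz.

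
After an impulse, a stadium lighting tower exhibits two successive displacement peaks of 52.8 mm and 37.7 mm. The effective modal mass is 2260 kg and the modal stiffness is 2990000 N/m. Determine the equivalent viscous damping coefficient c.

8800 N·s/m

Logarithmic decrement δ = (1/n)·ln(x₀/x_n) = (1/1)·ln(52.8/37.7) = (1/1)·ln(1.401) = 0.3369.
ζ = δ/√(4π² + δ²) = 0.3369/√(39.48 + 0.113) = 0.3369/6.292 = 0.05353.
c = ζ · 2√(km) = 0.05353 × 2√(2990000 × 2260) = 0.05353 × 164400 = 8801 N·s/m.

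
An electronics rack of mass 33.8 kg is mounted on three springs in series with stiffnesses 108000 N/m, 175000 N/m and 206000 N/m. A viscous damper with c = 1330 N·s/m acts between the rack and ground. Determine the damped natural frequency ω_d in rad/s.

Series springs: 1/k_eq = 1/108000 + 1/175000 + 1/206000 = 1.983×10^-5, so k_eq = 50430 N/m.
ω_n = √(k_eq/m) = √(50430/33.8) = 38.63 rad/s.
Critical damping c_c = 2√(k_eq·m) = 2√(50430 × 33.8) = 2611 N·s/m, so ζ = c/c_c = 1330/2611 = 0.5093.
ω_d = ω_n√(1 − ζ²) = 38.63 × √(1 − 0.259) = 33.24 rad/s.

33.2 rad/s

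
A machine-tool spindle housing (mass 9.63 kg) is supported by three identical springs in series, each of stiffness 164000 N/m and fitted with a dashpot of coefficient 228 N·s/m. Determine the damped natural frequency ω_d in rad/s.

Series springs: 1/k_eq = 3/164000, so k_eq = 164000/3 = 54670 N/m.
ω_n = √(k_eq/m) = √(54670/9.63) = 75.34 rad/s.
Critical damping c_c = 2√(k_eq·m) = 2√(54670 × 9.63) = 1451 N·s/m, so ζ = c/c_c = 228/1451 = 0.1571.
ω_d = ω_n√(1 − ζ²) = 75.34 × √(1 − 0.0247) = 74.41 rad/s.

74.4 rad/s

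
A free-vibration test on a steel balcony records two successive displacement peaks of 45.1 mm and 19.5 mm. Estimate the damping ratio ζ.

0.132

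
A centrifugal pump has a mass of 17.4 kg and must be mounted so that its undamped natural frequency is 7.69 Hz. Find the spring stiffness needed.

40600 N/m

ω_n = 2πf_n = 2π × 7.69 = 48.32 rad/s.
k = m·ω_n² = 17.4 × 48.32² = 17.4 × 2335 = 40620 N/m.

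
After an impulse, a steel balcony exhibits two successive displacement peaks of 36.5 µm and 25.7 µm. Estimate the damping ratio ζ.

0.0557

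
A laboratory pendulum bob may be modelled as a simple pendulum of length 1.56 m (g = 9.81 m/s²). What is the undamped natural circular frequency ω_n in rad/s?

2.51 rad/s

For a simple pendulum ω_n = √(g/L) = √(9.81/1.56) = √6.288 = 2.508 rad/s.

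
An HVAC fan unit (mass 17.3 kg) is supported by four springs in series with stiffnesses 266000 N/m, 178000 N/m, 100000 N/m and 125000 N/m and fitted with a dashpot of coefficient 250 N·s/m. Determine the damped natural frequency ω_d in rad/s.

45.4 rad/s

Series springs: 1/k_eq = 1/266000 + 1/178000 + 1/100000 + 1/125000 = 2.738×10^-5, so k_eq = 36530 N/m.
ω_n = √(k_eq/m) = √(36530/17.3) = 45.95 rad/s.
Critical damping c_c = 2√(k_eq·m) = 2√(36530 × 17.3) = 1590 N·s/m, so ζ = c/c_c = 250/1590 = 0.1572.
ω_d = ω_n√(1 − ζ²) = 45.95 × √(1 − 0.0247) = 45.38 rad/s.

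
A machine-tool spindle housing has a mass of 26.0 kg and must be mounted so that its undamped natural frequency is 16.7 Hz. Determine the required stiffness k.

ω_n = 2πf_n = 2π × 16.7 = 104.9 rad/s.
k = m·ω_n² = 26.0 × 104.9² = 26.0 × 11010 = 286300 N/m.

286000 N/m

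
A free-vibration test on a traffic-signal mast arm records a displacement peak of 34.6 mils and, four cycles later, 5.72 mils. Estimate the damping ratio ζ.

0.0714

Logarithmic decrement δ = (1/n)·ln(x₀/x_n) = (1/4)·ln(34.6/5.72) = (1/4)·ln(6.049) = 0.4500.
ζ = δ/√(4π² + δ²) = 0.4500/√(39.48 + 0.202) = 0.4500/6.299 = 0.07143.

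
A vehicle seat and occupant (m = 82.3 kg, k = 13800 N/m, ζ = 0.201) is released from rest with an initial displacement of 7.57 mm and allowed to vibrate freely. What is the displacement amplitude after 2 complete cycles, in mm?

Logarithmic decrement δ = 2πζ/√(1 − ζ²) = 2π × 0.2010/√(1 − 0.0404) = 1.289.
After n cycles, x_n/x₀ = e^(−nδ), so x_2 = 7.57 × e^(−2 × 1.289) = 7.57 × 0.07589 = 0.5745 mm.

0.574 mm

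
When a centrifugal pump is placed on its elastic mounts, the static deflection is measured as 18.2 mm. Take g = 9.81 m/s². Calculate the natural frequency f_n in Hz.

3.70 Hz

ω_n = √(g/δ_st) = √(9.81/0.0182) = √539.0 = 23.22 rad/s.
f_n = ω_n/(2π) = 23.22/6.283 = 3.695 Hz.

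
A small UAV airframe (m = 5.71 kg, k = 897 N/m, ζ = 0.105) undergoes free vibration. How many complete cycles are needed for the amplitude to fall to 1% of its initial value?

Logarithmic decrement δ = 2πζ/√(1 − ζ²) = 2π × 0.1050/√(1 − 0.0110) = 0.6634.
x_n/x₀ = e^(−nδ) ≤ 0.01; take ln: n ≥ ln(1/0.01)/δ = 4.605/0.6634 = 6.942.
So 7 complete cycles are required.

7 cycles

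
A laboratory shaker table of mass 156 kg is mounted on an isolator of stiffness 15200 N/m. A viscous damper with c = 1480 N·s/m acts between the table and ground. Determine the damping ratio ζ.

ω_n = √(k/m) = √(15200/156) = 9.871 rad/s.
Critical damping c_c = 2√(k·m) = 2√(15200 × 156) = 3080 N·s/m, so ζ = c/c_c = 1480/3080 = 0.4806.

0.481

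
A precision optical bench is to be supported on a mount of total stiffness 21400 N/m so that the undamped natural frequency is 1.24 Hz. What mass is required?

353 kg

ω_n = 2πf_n = 2π × 1.24 = 7.791 rad/s.
m = k/ω_n² = 21400/7.791² = 21400/60.70 = 352.5 kg.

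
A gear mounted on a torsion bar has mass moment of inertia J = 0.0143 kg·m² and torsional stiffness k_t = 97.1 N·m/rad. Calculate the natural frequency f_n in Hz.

ω_n = √(k_t/J) = √(97.1/0.0143) = √6790 = 82.40 rad/s.
f_n = ω_n/(2π) = 82.40/6.283 = 13.11 Hz.

13.1 Hz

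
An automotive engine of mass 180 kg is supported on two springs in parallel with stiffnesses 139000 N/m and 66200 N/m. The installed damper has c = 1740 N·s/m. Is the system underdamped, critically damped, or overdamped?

underdamped

Parallel springs add: k_eq = 139000 + 66200 = 205200 N/m.
c_c = 2√(k_eq·m) = 12150 N·s/m; ζ = c/c_c = 1740/12150 = 0.143.
Since ζ < 1 the system is underdamped.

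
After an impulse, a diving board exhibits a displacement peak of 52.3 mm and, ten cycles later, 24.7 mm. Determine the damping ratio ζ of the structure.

0.0119

Logarithmic decrement δ = (1/n)·ln(x₀/x_n) = (1/10)·ln(52.3/24.7) = (1/10)·ln(2.117) = 0.07502.
ζ = δ/√(4π² + δ²) = 0.07502/√(39.48 + 0.00563) = 0.07502/6.284 = 0.01194.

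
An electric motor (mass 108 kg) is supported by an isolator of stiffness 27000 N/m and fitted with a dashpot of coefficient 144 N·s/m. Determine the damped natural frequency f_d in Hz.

2.51 Hz

ω_n = √(k/m) = √(27000/108) = 15.81 rad/s.
Critical damping c_c = 2√(k·m) = 2√(27000 × 108) = 3415 N·s/m, so ζ = c/c_c = 144/3415 = 0.04216.
ω_d = ω_n√(1 − ζ²) = 15.81 × √(1 − 0.00178) = 15.80 rad/s.
f_d = ω_d/(2π) = 2.514 Hz.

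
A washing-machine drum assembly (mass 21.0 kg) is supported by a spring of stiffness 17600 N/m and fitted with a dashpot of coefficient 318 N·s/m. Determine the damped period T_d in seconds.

0.225 s

ω_n = √(k/m) = √(17600/21.0) = 28.95 rad/s.
Critical damping c_c = 2√(k·m) = 2√(17600 × 21.0) = 1216 N·s/m, so ζ = c/c_c = 318/1216 = 0.2615.
ω_d = ω_n√(1 − ζ²) = 28.95 × √(1 − 0.0684) = 27.94 rad/s.
T_d = 2π/ω_d = 0.2249 s.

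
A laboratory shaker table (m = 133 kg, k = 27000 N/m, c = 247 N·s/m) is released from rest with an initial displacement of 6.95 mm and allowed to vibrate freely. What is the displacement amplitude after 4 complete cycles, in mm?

ζ = c/(2√(km)) = 247/(2√(27000 × 133)) = 247/3790 = 0.06517.
Logarithmic decrement δ = 2πζ/√(1 − ζ²) = 2π × 0.06517/√(1 − 0.00425) = 0.4104.
After n cycles, x_n/x₀ = e^(−nδ), so x_4 = 6.95 × e^(−4 × 0.4104) = 6.95 × 0.1937 = 1.346 mm.

1.35 mm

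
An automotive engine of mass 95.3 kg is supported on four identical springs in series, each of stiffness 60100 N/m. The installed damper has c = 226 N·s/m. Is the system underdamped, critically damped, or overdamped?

underdamped

Series springs: 1/k_eq = 4/60100, so k_eq = 60100/4 = 15030 N/m.
c_c = 2√(k_eq·m) = 2393 N·s/m; ζ = c/c_c = 226/2393 = 0.0944.
Since ζ < 1 the system is underdamped.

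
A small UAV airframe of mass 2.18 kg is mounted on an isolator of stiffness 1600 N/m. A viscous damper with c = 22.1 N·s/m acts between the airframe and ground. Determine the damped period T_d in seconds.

0.236 s

ω_n = √(k/m) = √(1600/2.18) = 27.09 rad/s.
Critical damping c_c = 2√(k·m) = 2√(1600 × 2.18) = 118.1 N·s/m, so ζ = c/c_c = 22.1/118.1 = 0.1871.
ω_d = ω_n√(1 − ζ²) = 27.09 × √(1 − 0.0350) = 26.61 rad/s.
T_d = 2π/ω_d = 0.2361 s.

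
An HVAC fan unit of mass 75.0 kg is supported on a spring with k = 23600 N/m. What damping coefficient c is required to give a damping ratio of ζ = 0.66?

1760 N·s/m

c_c = 2√(k·m) = 2√(23600 × 75.0) = 2661 N·s/m.
c = ζ·c_c = 0.66 × 2661 = 1756 N·s/m.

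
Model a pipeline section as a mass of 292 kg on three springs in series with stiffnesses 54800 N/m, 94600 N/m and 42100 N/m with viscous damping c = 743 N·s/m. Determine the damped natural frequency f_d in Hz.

1.27 Hz

Series springs: 1/k_eq = 1/54800 + 1/94600 + 1/42100 = 5.257×10^-5, so k_eq = 19020 N/m.
ω_n = √(k_eq/m) = √(19020/292) = 8.071 rad/s.
Critical damping c_c = 2√(k_eq·m) = 2√(19020 × 292) = 4714 N·s/m, so ζ = c/c_c = 743/4714 = 0.1576.
ω_d = ω_n√(1 − ζ²) = 8.071 × √(1 − 0.0248) = 7.970 rad/s.
f_d = ω_d/(2π) = 1.268 Hz.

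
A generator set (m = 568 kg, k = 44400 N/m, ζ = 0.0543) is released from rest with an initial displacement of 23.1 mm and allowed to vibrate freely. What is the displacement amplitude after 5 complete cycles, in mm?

Logarithmic decrement δ = 2πζ/√(1 − ζ²) = 2π × 0.05430/√(1 − 0.00295) = 0.3417.
After n cycles, x_n/x₀ = e^(−nδ), so x_5 = 23.1 × e^(−5 × 0.3417) = 23.1 × 0.1812 = 4.185 mm.

4.18 mm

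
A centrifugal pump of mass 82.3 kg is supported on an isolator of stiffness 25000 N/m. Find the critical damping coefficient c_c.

c_c = 2√(k·m) = 2√(25000 × 82.3) = 2 × 1434 = 2869 N·s/m.

2870 N·s/m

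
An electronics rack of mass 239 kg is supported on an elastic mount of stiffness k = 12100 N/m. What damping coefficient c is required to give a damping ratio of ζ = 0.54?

c_c = 2√(k·m) = 2√(12100 × 239) = 3401 N·s/m.
c = ζ·c_c = 0.54 × 3401 = 1837 N·s/m.

1840 N·s/m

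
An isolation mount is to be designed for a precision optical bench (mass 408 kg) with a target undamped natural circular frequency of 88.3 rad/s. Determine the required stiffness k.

3180000 N/m

k = m·ω_n² = 408 × 88.30² = 408 × 7797 = 3181000 N/m.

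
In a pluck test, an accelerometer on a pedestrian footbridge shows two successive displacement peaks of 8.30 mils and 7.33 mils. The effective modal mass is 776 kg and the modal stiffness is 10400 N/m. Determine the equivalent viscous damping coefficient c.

Logarithmic decrement δ = (1/n)·ln(x₀/x_n) = (1/1)·ln(8.30/7.33) = (1/1)·ln(1.132) = 0.1243.
ζ = δ/√(4π² + δ²) = 0.1243/√(39.48 + 0.0154) = 0.1243/6.284 = 0.01978.
c = ζ · 2√(km) = 0.01978 × 2√(10400 × 776) = 0.01978 × 5682 = 112.4 N·s/m.

112 N·s/m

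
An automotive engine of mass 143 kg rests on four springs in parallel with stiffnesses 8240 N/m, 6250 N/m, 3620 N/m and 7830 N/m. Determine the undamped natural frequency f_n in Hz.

2.14 Hz

Parallel springs add: k_eq = 8240 + 6250 + 3620 + 7830 = 25940 N/m.
ω_n = √(k_eq/m) = √(25940/143) = √181.4 = 13.47 rad/s.
f_n = ω_n/(2π) = 13.47/6.283 = 2.144 Hz.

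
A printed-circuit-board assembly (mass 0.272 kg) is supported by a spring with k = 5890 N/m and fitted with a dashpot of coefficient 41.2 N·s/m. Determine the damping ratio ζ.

ω_n = √(k/m) = √(5890/0.272) = 147.2 rad/s.
Critical damping c_c = 2√(k·m) = 2√(5890 × 0.272) = 80.05 N·s/m, so ζ = c/c_c = 41.2/80.05 = 0.5147.

0.515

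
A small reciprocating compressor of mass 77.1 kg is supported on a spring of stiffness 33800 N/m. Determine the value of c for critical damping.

3230 N·s/m

c_c = 2√(k·m) = 2√(33800 × 77.1) = 2 × 1614 = 3229 N·s/m.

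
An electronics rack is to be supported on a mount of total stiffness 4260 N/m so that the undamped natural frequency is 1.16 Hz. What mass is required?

ω_n = 2πf_n = 2π × 1.16 = 7.288 rad/s.
m = k/ω_n² = 4260/7.288² = 4260/53.12 = 80.19 kg.

80.2 kg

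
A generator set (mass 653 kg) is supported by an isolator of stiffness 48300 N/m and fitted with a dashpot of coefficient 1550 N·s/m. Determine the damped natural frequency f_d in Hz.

ω_n = √(k/m) = √(48300/653) = 8.600 rad/s.
Critical damping c_c = 2√(k·m) = 2√(48300 × 653) = 11230 N·s/m, so ζ = c/c_c = 1550/11230 = 0.1380.
ω_d = ω_n√(1 − ζ²) = 8.600 × √(1 − 0.0190) = 8.518 rad/s.
f_d = ω_d/(2π) = 1.356 Hz.

1.36 Hz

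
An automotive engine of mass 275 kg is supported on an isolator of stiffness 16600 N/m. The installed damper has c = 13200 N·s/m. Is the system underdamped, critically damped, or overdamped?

overdamped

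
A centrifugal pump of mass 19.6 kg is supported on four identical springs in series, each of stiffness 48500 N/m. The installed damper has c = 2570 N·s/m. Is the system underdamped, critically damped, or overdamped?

overdamped

Series springs: 1/k_eq = 4/48500, so k_eq = 48500/4 = 12120 N/m.
c_c = 2√(k_eq·m) = 975.0 N·s/m; ζ = c/c_c = 2570/975.0 = 2.64.
Since ζ > 1 the system is overdamped.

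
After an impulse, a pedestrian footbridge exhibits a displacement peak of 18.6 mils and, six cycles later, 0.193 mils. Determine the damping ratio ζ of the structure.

0.120

Logarithmic decrement δ = (1/n)·ln(x₀/x_n) = (1/6)·ln(18.6/0.193) = (1/6)·ln(96.37) = 0.7614.
ζ = δ/√(4π² + δ²) = 0.7614/√(39.48 + 0.580) = 0.7614/6.329 = 0.1203.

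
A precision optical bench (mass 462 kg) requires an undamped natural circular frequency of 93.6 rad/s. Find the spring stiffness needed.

k = m·ω_n² = 462 × 93.60² = 462 × 8761 = 4048000 N/m.

4050000 N/m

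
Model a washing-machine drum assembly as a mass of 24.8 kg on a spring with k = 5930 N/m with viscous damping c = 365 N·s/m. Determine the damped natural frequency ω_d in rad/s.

ω_n = √(k/m) = √(5930/24.8) = 15.46 rad/s.
Critical damping c_c = 2√(k·m) = 2√(5930 × 24.8) = 767.0 N·s/m, so ζ = c/c_c = 365/767.0 = 0.4759.
ω_d = ω_n√(1 − ζ²) = 15.46 × √(1 − 0.226) = 13.60 rad/s.

13.6 rad/s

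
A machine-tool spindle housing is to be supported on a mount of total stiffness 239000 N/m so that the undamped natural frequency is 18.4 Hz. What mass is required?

17.9 kg

ω_n = 2πf_n = 2π × 18.4 = 115.6 rad/s.
m = k/ω_n² = 239000/115.6² = 239000/13370 = 17.88 kg.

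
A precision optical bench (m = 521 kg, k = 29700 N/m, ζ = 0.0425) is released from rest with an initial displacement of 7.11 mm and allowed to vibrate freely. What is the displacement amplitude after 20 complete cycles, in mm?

0.0339 mm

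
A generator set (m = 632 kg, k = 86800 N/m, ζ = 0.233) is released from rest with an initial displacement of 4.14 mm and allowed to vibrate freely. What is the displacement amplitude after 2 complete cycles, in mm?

Logarithmic decrement δ = 2πζ/√(1 − ζ²) = 2π × 0.2330/√(1 − 0.0543) = 1.505.
After n cycles, x_n/x₀ = e^(−nδ), so x_2 = 4.14 × e^(−2 × 1.505) = 4.14 × 0.04925 = 0.2039 mm.

0.204 mm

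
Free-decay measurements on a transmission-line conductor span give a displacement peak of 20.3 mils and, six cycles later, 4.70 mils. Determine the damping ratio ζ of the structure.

0.0388

Logarithmic decrement δ = (1/n)·ln(x₀/x_n) = (1/6)·ln(20.3/4.70) = (1/6)·ln(4.319) = 0.2438.
ζ = δ/√(4π² + δ²) = 0.2438/√(39.48 + 0.0595) = 0.2438/6.288 = 0.03878.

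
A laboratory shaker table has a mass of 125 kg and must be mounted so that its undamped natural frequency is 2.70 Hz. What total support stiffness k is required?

ω_n = 2πf_n = 2π × 2.70 = 16.96 rad/s.
k = m·ω_n² = 125 × 16.96² = 125 × 287.8 = 35970 N/m.

36000 N/m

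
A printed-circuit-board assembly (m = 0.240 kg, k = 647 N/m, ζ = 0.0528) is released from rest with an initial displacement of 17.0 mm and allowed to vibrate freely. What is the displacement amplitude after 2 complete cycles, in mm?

8.75 mm

Logarithmic decrement δ = 2πζ/√(1 − ζ²) = 2π × 0.05280/√(1 − 0.00279) = 0.3322.
After n cycles, x_n/x₀ = e^(−nδ), so x_2 = 17.0 × e^(−2 × 0.3322) = 17.0 × 0.5146 = 8.748 mm.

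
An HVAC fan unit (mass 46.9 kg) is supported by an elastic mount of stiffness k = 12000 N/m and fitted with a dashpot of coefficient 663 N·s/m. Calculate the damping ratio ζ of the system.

0.442

ω_n = √(k/m) = √(12000/46.9) = 16.00 rad/s.
Critical damping c_c = 2√(k·m) = 2√(12000 × 46.9) = 1500 N·s/m, so ζ = c/c_c = 663/1500 = 0.4419.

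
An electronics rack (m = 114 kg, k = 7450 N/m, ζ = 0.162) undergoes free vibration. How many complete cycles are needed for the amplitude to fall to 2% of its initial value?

4 cycles

Logarithmic decrement δ = 2πζ/√(1 − ζ²) = 2π × 0.1620/√(1 − 0.0262) = 1.032.
x_n/x₀ = e^(−nδ) ≤ 0.02; take ln: n ≥ ln(1/0.02)/δ = 3.912/1.032 = 3.793.
So 4 complete cycles are required.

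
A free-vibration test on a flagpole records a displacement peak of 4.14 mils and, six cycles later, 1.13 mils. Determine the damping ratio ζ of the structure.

Logarithmic decrement δ = (1/n)·ln(x₀/x_n) = (1/6)·ln(4.14/1.13) = (1/6)·ln(3.664) = 0.2164.
ζ = δ/√(4π² + δ²) = 0.2164/√(39.48 + 0.0468) = 0.2164/6.287 = 0.03442.

0.0344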